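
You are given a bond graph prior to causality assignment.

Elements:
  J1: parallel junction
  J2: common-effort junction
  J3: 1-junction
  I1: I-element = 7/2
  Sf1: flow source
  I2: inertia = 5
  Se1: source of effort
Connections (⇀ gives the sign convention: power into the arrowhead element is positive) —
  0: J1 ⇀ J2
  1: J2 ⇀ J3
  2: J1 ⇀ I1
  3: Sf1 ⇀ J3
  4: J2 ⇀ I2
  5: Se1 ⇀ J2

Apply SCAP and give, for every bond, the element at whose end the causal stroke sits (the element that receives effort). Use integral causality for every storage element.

b3 stroke at Sf1  (Sf1 (Sf) sets flow on bond)
b5 stroke at J2  (source Se1 imposes e)
b0 stroke at J1  (J2: bond 5 brought effort, rest push out)
b1 stroke at J3  (common-e at J2 fixed by 5)
b4 stroke at I2  (J2 effort already set via bond 5)
b2 stroke at I1  (0-jn J1 has e-setter on 0)

#0 |J1
#1 |J3
#2 |I1
#3 |Sf1
#4 |I2
#5 |J2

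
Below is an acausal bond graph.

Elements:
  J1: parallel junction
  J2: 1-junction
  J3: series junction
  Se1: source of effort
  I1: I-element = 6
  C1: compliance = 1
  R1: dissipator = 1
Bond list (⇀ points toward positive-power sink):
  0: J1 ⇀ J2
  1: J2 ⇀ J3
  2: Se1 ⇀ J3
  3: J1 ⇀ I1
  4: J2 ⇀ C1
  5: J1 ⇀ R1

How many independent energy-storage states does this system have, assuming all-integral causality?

b2 |J3  (Se1: effort source, stroke at far end)
b1 |J2  (J3 needs exactly one f-in)
b3 |I1  (I1: I, integral causality)
b4 |J2  (C1 integral (e out))
b0 |J1  (J2 needs exactly one f-in)
b5 |R1  (J1 effort already set via bond 0)

2  (C1, I1 all integral)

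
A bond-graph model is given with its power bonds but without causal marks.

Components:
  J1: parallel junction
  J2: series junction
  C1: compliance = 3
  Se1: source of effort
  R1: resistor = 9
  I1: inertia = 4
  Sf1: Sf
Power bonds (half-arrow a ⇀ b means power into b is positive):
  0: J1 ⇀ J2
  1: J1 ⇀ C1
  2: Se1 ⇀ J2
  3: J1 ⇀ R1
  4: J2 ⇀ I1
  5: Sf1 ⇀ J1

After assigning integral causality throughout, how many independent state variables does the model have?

2  (C1, I1 all integral)

bond 2 stroke→J2  (Se1 (Se) sets effort on bond)
bond 5 stroke→Sf1  (source Sf1 imposes f)
bond 1 stroke→J1  (C1: C, integral causality)
bond 0 stroke→J2  (common-e at J1 fixed by 1)
bond 3 stroke→R1  (J1: bond 1 brought effort, rest push out)
bond 4 stroke→I1  (J2: last free bond brings flow in)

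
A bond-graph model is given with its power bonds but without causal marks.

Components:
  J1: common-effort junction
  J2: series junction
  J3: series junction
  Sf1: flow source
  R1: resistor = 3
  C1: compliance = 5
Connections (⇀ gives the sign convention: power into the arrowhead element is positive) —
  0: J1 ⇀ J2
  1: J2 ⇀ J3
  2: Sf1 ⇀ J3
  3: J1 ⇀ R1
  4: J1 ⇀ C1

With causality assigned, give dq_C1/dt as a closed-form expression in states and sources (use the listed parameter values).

dq_C1/dt = -F_Sf1 - q_C1/15

#2 |Sf1  (source Sf1 imposes f)
#1 |J3  (J3 flow already set via bond 2)
#0 |J2  (common-f at J2 fixed by 1)
#4 |J1  (C1: C, integral causality)
#3 |R1  (J1 effort already set via bond 4)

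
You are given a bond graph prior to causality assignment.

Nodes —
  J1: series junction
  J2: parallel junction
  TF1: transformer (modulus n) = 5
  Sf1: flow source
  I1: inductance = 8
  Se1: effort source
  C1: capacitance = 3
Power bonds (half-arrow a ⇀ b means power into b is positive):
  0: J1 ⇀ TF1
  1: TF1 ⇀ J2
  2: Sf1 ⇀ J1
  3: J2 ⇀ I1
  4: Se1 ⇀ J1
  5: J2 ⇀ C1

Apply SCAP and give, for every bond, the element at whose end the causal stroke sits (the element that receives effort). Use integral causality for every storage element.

#0 stroke→J1
#1 stroke→TF1
#2 stroke→Sf1
#3 stroke→I1
#4 stroke→J1
#5 stroke→J2

bond 2 stroke→Sf1  (Sf1 (Sf) sets flow on bond)
bond 4 stroke→J1  (Se1: effort source, stroke at far end)
bond 0 stroke→J1  (J1: bond 2 brought flow, rest push out)
bond 1 stroke→TF1  (through TF1, causality passes straight; one stroke at TF1)
bond 3 stroke→I1  (I1 integral (f out))
bond 5 stroke→J2  (only one effort-in slot at J2)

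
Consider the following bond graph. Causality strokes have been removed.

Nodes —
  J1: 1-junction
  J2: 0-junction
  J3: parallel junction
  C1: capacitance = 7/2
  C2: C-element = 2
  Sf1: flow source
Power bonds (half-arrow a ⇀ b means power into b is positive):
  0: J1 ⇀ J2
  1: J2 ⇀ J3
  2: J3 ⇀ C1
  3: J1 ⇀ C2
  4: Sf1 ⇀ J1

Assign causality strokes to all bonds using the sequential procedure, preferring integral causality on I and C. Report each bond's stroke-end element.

#0 |J1
#1 |J2
#2 |J3
#3 |J1
#4 |Sf1

bond 4 →Sf1  (Sf1: flow source, stroke at near end)
bond 0 →J1  (J1 flow already set via bond 4)
bond 3 →J1  (1-jn J1 has f-setter on 4)
bond 1 →J2  (closing 0-jn rule on J2)
bond 2 →J3  (only one effort-in slot at J3)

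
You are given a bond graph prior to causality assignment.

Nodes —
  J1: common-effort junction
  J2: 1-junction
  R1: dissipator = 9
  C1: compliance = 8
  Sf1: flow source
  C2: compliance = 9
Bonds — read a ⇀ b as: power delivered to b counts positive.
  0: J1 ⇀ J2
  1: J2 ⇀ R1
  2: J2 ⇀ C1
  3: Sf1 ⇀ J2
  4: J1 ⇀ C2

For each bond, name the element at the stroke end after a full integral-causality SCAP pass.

#0 stroke at J2
#1 stroke at J2
#2 stroke at J2
#3 stroke at Sf1
#4 stroke at J1

b3 →Sf1  (Sf1 fixes flow; stroke at Sf1)
b0 →J2  (1-jn J2 has f-setter on 3)
b1 →J2  (J2 flow already set via bond 3)
b2 →J2  (J2: bond 3 brought flow, rest push out)
b4 →J1  (J1 needs exactly one e-in)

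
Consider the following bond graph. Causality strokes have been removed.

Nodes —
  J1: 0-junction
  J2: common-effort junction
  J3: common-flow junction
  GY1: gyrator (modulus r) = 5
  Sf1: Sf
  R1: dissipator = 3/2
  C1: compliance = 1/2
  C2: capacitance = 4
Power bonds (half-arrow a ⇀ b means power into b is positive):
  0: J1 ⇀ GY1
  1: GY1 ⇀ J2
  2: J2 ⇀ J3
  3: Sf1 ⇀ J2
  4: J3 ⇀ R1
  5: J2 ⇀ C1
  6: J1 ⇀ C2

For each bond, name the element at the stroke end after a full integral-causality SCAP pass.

bond 0 |GY1
bond 1 |GY1
bond 2 |J3
bond 3 |Sf1
bond 4 |R1
bond 5 |J2
bond 6 |J1

b3 stroke at Sf1  (Sf1 (Sf) sets flow on bond)
b5 stroke at J2  (C1: C, integral causality)
b1 stroke at GY1  (J2: bond 5 brought effort, rest push out)
b2 stroke at J3  (J2: bond 5 brought effort, rest push out)
b4 stroke at R1  (only one flow-in slot at J3)
b0 stroke at GY1  (GY GY1: same side as bond 1)
b6 stroke at J1  (only one effort-in slot at J1)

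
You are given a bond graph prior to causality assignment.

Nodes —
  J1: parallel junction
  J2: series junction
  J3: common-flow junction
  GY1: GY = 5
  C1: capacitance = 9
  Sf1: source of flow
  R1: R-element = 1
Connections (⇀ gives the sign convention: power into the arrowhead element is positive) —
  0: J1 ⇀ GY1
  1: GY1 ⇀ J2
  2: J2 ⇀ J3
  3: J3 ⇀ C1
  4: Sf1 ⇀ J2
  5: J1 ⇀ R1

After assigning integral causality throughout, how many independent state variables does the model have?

#4 →Sf1  (Sf1: flow source, stroke at near end)
#1 →J2  (1-jn J2 has f-setter on 4)
#2 →J2  (common-f at J2 fixed by 4)
#3 →J3  (1-jn J3 has f-setter on 2)
#0 →J1  (GY1: gyrator matches bond 1)
#5 →R1  (J1 effort already set via bond 0)

1  (C1 all integral)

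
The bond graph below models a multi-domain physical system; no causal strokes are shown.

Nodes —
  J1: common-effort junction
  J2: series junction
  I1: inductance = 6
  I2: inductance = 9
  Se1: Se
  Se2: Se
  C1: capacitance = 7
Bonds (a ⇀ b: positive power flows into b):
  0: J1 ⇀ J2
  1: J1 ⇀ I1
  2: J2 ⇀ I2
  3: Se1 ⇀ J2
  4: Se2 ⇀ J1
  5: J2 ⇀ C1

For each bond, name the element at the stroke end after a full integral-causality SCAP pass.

b3 stroke at J2  (Se1 (Se) sets effort on bond)
b4 stroke at J1  (source Se2 imposes e)
b0 stroke at J2  (common-e at J1 fixed by 4)
b1 stroke at I1  (J1: bond 4 brought effort, rest push out)
b2 stroke at I2  (I2 integral (f out))
b5 stroke at J2  (common-f at J2 fixed by 2)

b0 stroke at J2
b1 stroke at I1
b2 stroke at I2
b3 stroke at J2
b4 stroke at J1
b5 stroke at J2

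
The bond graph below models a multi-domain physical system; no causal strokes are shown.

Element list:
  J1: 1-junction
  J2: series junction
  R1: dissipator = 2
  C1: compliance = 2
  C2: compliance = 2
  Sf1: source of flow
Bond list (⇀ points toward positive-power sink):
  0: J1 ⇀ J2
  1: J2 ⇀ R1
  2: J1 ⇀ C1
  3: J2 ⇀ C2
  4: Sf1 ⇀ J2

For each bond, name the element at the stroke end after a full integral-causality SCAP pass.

β4 stroke→Sf1  (source Sf1 imposes f)
β0 stroke→J2  (common-f at J2 fixed by 4)
β1 stroke→J2  (1-jn J2 has f-setter on 4)
β3 stroke→J2  (common-f at J2 fixed by 4)
β2 stroke→J1  (1-jn J1 has f-setter on 0)

bond 0 |J2
bond 1 |J2
bond 2 |J1
bond 3 |J2
bond 4 |Sf1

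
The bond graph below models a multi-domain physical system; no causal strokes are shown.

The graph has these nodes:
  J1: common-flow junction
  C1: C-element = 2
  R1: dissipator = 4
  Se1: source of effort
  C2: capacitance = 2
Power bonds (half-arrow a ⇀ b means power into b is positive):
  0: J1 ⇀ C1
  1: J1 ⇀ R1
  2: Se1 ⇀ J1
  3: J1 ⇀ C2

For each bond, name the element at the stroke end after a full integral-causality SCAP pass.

bond 2 stroke at J1  (Se1 fixes effort; stroke away)
bond 0 stroke at J1  (C1 outputs effort q/C1)
bond 3 stroke at J1  (C2 outputs effort q/C2)
bond 1 stroke at R1  (J1: last free bond brings flow in)

bond 0 |J1
bond 1 |R1
bond 2 |J1
bond 3 |J1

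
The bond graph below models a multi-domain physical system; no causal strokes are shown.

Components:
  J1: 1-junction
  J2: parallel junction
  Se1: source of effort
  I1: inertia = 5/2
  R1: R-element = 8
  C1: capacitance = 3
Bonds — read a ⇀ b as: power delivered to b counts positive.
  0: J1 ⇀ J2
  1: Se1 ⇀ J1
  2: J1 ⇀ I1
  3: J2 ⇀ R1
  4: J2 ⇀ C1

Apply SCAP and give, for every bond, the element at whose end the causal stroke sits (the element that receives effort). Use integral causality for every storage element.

β1 →J1  (Se1 (Se) sets effort on bond)
β2 →I1  (I1 outputs flow p/I1)
β0 →J1  (J1: bond 2 brought flow, rest push out)
β4 →J2  (C1 outputs effort q/C1)
β3 →R1  (common-e at J2 fixed by 4)

#0 stroke at J1
#1 stroke at J1
#2 stroke at I1
#3 stroke at R1
#4 stroke at J2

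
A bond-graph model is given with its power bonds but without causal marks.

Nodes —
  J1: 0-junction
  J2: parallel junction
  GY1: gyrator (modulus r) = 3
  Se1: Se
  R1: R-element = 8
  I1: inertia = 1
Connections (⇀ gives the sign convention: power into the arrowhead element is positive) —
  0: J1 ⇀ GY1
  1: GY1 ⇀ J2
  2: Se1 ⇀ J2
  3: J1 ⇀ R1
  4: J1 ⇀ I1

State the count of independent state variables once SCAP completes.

1  (I1 all integral)

bond 2 →J2  (Se1 fixes effort; stroke away)
bond 1 →GY1  (J2 effort already set via bond 2)
bond 0 →GY1  (GY1: gyrator matches bond 1)
bond 4 →I1  (I1: I, integral causality)
bond 3 →J1  (J1: last free bond brings effort in)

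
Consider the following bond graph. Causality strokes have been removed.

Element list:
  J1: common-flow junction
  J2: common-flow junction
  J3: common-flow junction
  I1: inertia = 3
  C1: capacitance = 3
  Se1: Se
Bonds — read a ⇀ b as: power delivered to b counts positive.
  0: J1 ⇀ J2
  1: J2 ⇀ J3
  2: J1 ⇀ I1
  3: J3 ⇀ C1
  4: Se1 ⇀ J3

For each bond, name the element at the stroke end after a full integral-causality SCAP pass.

bond 0 →J1
bond 1 →J2
bond 2 →I1
bond 3 →J3
bond 4 →J3

β4 stroke→J3  (Se1 (Se) sets effort on bond)
β2 stroke→I1  (I1: I, integral causality)
β0 stroke→J1  (J1 flow already set via bond 2)
β1 stroke→J2  (J2: bond 0 brought flow, rest push out)
β3 stroke→J3  (J3 flow already set via bond 1)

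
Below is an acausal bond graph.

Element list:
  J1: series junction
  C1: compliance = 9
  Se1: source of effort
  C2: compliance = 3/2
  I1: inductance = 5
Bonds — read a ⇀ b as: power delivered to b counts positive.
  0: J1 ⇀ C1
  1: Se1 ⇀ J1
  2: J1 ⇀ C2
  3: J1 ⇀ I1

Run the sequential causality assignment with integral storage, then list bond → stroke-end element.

β1 stroke→J1  (Se1 (Se) sets effort on bond)
β0 stroke→J1  (C1 outputs effort q/C1)
β2 stroke→J1  (C2: C, integral causality)
β3 stroke→I1  (J1: last free bond brings flow in)

bond 0 stroke at J1
bond 1 stroke at J1
bond 2 stroke at J1
bond 3 stroke at I1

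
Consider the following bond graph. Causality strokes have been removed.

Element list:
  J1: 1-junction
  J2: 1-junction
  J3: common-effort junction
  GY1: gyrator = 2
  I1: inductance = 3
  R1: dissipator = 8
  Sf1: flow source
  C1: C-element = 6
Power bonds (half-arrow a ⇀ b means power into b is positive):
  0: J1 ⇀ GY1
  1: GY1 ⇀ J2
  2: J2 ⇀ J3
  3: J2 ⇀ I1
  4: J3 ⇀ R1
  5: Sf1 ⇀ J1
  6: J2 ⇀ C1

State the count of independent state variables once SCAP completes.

2  (C1, I1 all integral)

bond 5 stroke→Sf1  (Sf1 (Sf) sets flow on bond)
bond 0 stroke→J1  (1-jn J1 has f-setter on 5)
bond 1 stroke→J2  (GY1: gyrator matches bond 0)
bond 3 stroke→I1  (I1 integral (f out))
bond 2 stroke→J2  (J2: bond 3 brought flow, rest push out)
bond 6 stroke→J2  (common-f at J2 fixed by 3)
bond 4 stroke→J3  (J3: last free bond brings effort in)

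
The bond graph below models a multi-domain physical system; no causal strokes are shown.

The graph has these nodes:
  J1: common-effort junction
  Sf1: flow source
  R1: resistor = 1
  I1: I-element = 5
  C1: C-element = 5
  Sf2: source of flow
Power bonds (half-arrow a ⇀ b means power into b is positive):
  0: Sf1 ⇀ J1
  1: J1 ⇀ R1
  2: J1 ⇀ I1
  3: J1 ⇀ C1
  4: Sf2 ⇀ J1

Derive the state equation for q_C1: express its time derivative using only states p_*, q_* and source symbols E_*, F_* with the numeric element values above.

dq_C1/dt = F_Sf1 + F_Sf2 - p_I1/5 - q_C1/5

β0 stroke→Sf1  (Sf1: flow source, stroke at near end)
β4 stroke→Sf2  (Sf2 (Sf) sets flow on bond)
β2 stroke→I1  (prefer integral on I1)
β3 stroke→J1  (C1 integral (e out))
β1 stroke→R1  (0-jn J1 has e-setter on 3)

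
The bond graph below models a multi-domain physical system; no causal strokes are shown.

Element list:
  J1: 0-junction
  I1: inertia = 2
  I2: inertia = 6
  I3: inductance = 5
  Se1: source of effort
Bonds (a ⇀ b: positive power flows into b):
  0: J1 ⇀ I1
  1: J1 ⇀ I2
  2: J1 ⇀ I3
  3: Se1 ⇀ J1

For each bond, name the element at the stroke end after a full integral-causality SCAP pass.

bond 0 |I1
bond 1 |I2
bond 2 |I3
bond 3 |J1

b3 stroke at J1  (Se1 fixes effort; stroke away)
b0 stroke at I1  (0-jn J1 has e-setter on 3)
b1 stroke at I2  (J1: bond 3 brought effort, rest push out)
b2 stroke at I3  (J1 effort already set via bond 3)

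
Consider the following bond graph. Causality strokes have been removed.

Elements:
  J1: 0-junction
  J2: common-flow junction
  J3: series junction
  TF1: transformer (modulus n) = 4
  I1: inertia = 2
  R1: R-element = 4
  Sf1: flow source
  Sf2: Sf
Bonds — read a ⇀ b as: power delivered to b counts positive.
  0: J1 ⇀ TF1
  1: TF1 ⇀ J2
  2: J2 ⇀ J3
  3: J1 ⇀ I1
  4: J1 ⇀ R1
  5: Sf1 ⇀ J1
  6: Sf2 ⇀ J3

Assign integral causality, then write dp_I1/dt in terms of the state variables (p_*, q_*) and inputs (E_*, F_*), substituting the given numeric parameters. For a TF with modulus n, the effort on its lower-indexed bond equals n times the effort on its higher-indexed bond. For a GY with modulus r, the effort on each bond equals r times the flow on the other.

bond 5 stroke at Sf1  (Sf1 (Sf) sets flow on bond)
bond 6 stroke at Sf2  (Sf2 fixes flow; stroke at Sf2)
bond 2 stroke at J3  (1-jn J3 has f-setter on 6)
bond 1 stroke at J2  (J2 flow already set via bond 2)
bond 0 stroke at TF1  (TF1 one-in-one-out from 1)
bond 3 stroke at I1  (prefer integral on I1)
bond 4 stroke at J1  (only one effort-in slot at J1)

dp_I1/dt = 4*F_Sf1 - F_Sf2 - 2*p_I1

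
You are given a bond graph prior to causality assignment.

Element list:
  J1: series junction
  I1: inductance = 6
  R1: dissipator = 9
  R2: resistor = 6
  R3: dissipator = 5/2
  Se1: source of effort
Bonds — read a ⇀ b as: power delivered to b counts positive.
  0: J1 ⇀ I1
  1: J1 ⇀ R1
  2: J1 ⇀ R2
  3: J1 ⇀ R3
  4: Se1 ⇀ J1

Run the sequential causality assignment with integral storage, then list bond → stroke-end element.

#4 stroke at J1  (Se1: effort source, stroke at far end)
#0 stroke at I1  (I1 integral (f out))
#1 stroke at J1  (common-f at J1 fixed by 0)
#2 stroke at J1  (1-jn J1 has f-setter on 0)
#3 stroke at J1  (J1: bond 0 brought flow, rest push out)

#0 |I1
#1 |J1
#2 |J1
#3 |J1
#4 |J1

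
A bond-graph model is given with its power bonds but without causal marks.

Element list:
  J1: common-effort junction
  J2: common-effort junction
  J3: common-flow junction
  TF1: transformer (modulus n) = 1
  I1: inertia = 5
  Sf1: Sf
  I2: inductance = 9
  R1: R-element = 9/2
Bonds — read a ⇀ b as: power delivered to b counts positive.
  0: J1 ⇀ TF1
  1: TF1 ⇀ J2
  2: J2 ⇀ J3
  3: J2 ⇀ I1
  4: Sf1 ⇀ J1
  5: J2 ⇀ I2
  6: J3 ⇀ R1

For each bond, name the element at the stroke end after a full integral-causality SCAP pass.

β0 →J1
β1 →TF1
β2 →J2
β3 →I1
β4 →Sf1
β5 →I2
β6 →J3

b4 stroke→Sf1  (Sf1 (Sf) sets flow on bond)
b0 stroke→J1  (closing 0-jn rule on J1)
b1 stroke→TF1  (TF1: transformer flips bond 0)
b3 stroke→I1  (prefer integral on I1)
b5 stroke→I2  (prefer integral on I2)
b2 stroke→J2  (closing 0-jn rule on J2)
b6 stroke→J3  (J3 flow already set via bond 2)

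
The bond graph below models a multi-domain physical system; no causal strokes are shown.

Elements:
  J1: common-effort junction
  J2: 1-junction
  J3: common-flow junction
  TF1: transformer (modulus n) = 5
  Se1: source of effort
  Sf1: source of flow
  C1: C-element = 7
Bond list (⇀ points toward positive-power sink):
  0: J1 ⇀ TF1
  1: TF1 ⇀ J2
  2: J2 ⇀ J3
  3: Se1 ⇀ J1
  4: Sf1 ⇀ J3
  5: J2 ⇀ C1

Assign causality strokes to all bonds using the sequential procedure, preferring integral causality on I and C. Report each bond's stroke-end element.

bond 0 →TF1
bond 1 →J2
bond 2 →J3
bond 3 →J1
bond 4 →Sf1
bond 5 →J2

#3 stroke→J1  (Se1 (Se) sets effort on bond)
#4 stroke→Sf1  (Sf1 fixes flow; stroke at Sf1)
#0 stroke→TF1  (J1 effort already set via bond 3)
#2 stroke→J3  (J3 flow already set via bond 4)
#1 stroke→J2  (TF1 one-in-one-out from 0)
#5 stroke→J2  (common-f at J2 fixed by 2)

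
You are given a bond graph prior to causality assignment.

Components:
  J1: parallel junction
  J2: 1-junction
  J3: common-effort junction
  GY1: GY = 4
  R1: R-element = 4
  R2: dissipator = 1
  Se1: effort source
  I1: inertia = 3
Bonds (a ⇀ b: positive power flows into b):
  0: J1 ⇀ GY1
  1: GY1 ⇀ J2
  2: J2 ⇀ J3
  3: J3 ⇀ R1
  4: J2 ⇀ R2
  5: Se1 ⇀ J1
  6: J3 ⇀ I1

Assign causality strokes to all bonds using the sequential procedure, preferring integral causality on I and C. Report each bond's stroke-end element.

β5 stroke at J1  (Se1 (Se) sets effort on bond)
β0 stroke at GY1  (common-e at J1 fixed by 5)
β1 stroke at GY1  (GY GY1: same side as bond 0)
β2 stroke at J2  (J2: bond 1 brought flow, rest push out)
β4 stroke at J2  (common-f at J2 fixed by 1)
β6 stroke at I1  (I1 outputs flow p/I1)
β3 stroke at J3  (J3: last free bond brings effort in)

#0 |GY1
#1 |GY1
#2 |J2
#3 |J3
#4 |J2
#5 |J1
#6 |I1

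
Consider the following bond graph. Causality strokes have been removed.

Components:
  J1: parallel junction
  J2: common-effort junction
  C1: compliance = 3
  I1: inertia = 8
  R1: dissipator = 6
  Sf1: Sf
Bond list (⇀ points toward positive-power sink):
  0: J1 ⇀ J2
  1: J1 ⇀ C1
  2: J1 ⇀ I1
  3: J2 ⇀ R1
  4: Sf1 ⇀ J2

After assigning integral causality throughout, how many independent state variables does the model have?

#4 stroke at Sf1  (source Sf1 imposes f)
#1 stroke at J1  (C1 outputs effort q/C1)
#0 stroke at J2  (common-e at J1 fixed by 1)
#2 stroke at I1  (J1 effort already set via bond 1)
#3 stroke at R1  (J2: bond 0 brought effort, rest push out)

2  (C1, I1 all integral)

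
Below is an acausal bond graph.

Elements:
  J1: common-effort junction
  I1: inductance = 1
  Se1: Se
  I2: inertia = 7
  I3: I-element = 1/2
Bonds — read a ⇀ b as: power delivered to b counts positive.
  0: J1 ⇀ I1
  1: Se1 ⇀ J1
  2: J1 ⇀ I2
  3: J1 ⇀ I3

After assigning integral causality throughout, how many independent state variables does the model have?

3  (I1, I2, I3 all integral)

bond 1 stroke→J1  (Se1 (Se) sets effort on bond)
bond 0 stroke→I1  (J1: bond 1 brought effort, rest push out)
bond 2 stroke→I2  (J1: bond 1 brought effort, rest push out)
bond 3 stroke→I3  (common-e at J1 fixed by 1)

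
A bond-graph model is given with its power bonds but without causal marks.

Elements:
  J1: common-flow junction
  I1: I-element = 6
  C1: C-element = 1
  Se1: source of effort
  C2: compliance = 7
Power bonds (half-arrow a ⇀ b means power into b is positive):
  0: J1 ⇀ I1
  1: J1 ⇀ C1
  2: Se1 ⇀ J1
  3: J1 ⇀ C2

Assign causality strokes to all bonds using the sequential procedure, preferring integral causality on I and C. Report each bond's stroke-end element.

b2 →J1  (Se1: effort source, stroke at far end)
b0 →I1  (I1 outputs flow p/I1)
b1 →J1  (J1 flow already set via bond 0)
b3 →J1  (common-f at J1 fixed by 0)

bond 0 stroke at I1
bond 1 stroke at J1
bond 2 stroke at J1
bond 3 stroke at J1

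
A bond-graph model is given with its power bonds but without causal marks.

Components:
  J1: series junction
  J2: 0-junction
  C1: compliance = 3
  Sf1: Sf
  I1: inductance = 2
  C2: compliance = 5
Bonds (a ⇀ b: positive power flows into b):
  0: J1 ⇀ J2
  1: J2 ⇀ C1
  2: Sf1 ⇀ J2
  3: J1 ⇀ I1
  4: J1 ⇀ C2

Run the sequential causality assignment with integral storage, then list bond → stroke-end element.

b2 →Sf1  (Sf1 fixes flow; stroke at Sf1)
b1 →J2  (C1: C, integral causality)
b0 →J1  (0-jn J2 has e-setter on 1)
b3 →I1  (I1 integral (f out))
b4 →J1  (1-jn J1 has f-setter on 3)

b0 →J1
b1 →J2
b2 →Sf1
b3 →I1
b4 →J1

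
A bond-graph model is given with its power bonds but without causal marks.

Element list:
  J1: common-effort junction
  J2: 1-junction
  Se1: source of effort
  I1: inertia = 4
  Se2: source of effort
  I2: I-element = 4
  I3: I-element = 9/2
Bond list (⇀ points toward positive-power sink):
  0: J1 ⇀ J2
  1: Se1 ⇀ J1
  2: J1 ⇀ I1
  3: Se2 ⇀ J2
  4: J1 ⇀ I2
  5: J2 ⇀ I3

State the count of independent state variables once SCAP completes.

#1 stroke at J1  (Se1 (Se) sets effort on bond)
#3 stroke at J2  (Se2: effort source, stroke at far end)
#0 stroke at J2  (common-e at J1 fixed by 1)
#2 stroke at I1  (J1: bond 1 brought effort, rest push out)
#4 stroke at I2  (0-jn J1 has e-setter on 1)
#5 stroke at I3  (J2 needs exactly one f-in)

3  (I1, I2, I3 all integral)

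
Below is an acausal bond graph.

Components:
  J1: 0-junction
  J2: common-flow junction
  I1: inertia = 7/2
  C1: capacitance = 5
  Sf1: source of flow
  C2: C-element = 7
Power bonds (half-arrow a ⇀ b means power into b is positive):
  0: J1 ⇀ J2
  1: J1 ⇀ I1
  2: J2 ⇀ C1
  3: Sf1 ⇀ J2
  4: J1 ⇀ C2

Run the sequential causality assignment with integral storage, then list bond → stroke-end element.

β3 stroke at Sf1  (source Sf1 imposes f)
β0 stroke at J2  (1-jn J2 has f-setter on 3)
β2 stroke at J2  (J2: bond 3 brought flow, rest push out)
β1 stroke at I1  (I1: I, integral causality)
β4 stroke at J1  (closing 0-jn rule on J1)

b0 stroke→J2
b1 stroke→I1
b2 stroke→J2
b3 stroke→Sf1
b4 stroke→J1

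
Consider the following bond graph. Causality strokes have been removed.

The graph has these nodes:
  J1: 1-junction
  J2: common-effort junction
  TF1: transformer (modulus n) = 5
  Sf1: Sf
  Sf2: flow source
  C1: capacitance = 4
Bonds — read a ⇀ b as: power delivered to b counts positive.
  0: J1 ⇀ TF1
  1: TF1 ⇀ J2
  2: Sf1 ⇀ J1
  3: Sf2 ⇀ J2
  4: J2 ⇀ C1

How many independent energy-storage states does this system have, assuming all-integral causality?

1  (C1 all integral)

#2 stroke→Sf1  (Sf1 (Sf) sets flow on bond)
#3 stroke→Sf2  (source Sf2 imposes f)
#0 stroke→J1  (J1 flow already set via bond 2)
#1 stroke→TF1  (TF1 one-in-one-out from 0)
#4 stroke→J2  (only one effort-in slot at J2)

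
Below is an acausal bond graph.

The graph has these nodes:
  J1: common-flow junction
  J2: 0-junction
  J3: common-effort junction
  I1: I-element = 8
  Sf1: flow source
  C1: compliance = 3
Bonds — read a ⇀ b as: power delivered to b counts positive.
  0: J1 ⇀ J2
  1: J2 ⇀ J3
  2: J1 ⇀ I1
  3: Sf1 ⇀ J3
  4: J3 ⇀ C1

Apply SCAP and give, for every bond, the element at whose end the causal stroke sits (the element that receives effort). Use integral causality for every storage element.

#0 stroke→J1
#1 stroke→J2
#2 stroke→I1
#3 stroke→Sf1
#4 stroke→J3

b3 |Sf1  (source Sf1 imposes f)
b2 |I1  (I1: I, integral causality)
b0 |J1  (J1 flow already set via bond 2)
b1 |J2  (J2: last free bond brings effort in)
b4 |J3  (closing 0-jn rule on J3)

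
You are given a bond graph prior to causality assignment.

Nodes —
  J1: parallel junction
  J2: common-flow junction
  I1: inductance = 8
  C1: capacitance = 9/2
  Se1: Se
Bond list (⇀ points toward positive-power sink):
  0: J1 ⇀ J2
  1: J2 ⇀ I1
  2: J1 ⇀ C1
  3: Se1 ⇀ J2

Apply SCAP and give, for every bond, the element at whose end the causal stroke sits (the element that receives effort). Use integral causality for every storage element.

b0 →J2
b1 →I1
b2 →J1
b3 →J2

bond 3 stroke→J2  (Se1: effort source, stroke at far end)
bond 1 stroke→I1  (I1 integral (f out))
bond 0 stroke→J2  (common-f at J2 fixed by 1)
bond 2 stroke→J1  (closing 0-jn rule on J1)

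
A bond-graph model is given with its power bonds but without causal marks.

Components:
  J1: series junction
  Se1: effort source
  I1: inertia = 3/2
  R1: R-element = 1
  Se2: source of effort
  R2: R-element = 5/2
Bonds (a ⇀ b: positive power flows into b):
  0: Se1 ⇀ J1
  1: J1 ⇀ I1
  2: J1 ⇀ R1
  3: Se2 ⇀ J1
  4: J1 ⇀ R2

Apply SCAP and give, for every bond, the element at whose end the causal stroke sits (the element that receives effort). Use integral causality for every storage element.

bond 0 stroke→J1  (Se1 fixes effort; stroke away)
bond 3 stroke→J1  (Se2: effort source, stroke at far end)
bond 1 stroke→I1  (prefer integral on I1)
bond 2 stroke→J1  (1-jn J1 has f-setter on 1)
bond 4 stroke→J1  (1-jn J1 has f-setter on 1)

#0 stroke→J1
#1 stroke→I1
#2 stroke→J1
#3 stroke→J1
#4 stroke→J1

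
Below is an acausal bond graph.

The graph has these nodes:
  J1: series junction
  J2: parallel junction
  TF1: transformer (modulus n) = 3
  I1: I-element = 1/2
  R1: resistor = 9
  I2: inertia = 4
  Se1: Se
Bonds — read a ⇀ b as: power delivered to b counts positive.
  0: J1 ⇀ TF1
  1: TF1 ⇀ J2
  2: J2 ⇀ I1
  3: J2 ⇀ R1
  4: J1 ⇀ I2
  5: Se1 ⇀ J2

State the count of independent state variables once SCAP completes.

#5 |J2  (Se1: effort source, stroke at far end)
#1 |TF1  (J2 effort already set via bond 5)
#2 |I1  (common-e at J2 fixed by 5)
#3 |R1  (common-e at J2 fixed by 5)
#0 |J1  (TF1 one-in-one-out from 1)
#4 |I2  (J1 needs exactly one f-in)

2  (I1, I2 all integral)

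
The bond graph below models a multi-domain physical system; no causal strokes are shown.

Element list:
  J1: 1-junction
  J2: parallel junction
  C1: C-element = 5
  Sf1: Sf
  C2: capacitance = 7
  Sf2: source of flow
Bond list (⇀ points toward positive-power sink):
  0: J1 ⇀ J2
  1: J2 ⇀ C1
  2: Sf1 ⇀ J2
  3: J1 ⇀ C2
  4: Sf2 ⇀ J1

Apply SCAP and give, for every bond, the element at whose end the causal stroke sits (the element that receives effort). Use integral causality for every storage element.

#2 stroke→Sf1  (Sf1: flow source, stroke at near end)
#4 stroke→Sf2  (Sf2 fixes flow; stroke at Sf2)
#0 stroke→J1  (1-jn J1 has f-setter on 4)
#3 stroke→J1  (1-jn J1 has f-setter on 4)
#1 stroke→J2  (closing 0-jn rule on J2)

#0 |J1
#1 |J2
#2 |Sf1
#3 |J1
#4 |Sf2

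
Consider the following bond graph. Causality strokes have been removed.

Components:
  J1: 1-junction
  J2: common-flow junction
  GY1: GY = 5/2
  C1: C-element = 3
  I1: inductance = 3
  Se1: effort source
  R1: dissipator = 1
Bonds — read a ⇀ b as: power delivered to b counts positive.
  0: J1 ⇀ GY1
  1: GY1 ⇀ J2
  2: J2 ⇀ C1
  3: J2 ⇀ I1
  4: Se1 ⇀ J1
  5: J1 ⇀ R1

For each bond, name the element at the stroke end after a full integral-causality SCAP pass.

bond 4 stroke at J1  (Se1 fixes effort; stroke away)
bond 2 stroke at J2  (C1: C, integral causality)
bond 3 stroke at I1  (prefer integral on I1)
bond 1 stroke at J2  (J2: bond 3 brought flow, rest push out)
bond 0 stroke at J1  (GY GY1: same side as bond 1)
bond 5 stroke at R1  (J1: last free bond brings flow in)

bond 0 →J1
bond 1 →J2
bond 2 →J2
bond 3 →I1
bond 4 →J1
bond 5 →R1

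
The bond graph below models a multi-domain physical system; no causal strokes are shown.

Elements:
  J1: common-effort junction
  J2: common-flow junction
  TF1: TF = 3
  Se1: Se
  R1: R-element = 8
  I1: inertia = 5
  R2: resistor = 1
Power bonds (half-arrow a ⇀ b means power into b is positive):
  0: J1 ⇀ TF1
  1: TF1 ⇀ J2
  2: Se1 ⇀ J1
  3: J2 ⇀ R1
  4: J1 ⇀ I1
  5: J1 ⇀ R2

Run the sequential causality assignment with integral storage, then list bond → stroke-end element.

β0 →TF1
β1 →J2
β2 →J1
β3 →R1
β4 →I1
β5 →R2

β2 →J1  (Se1 fixes effort; stroke away)
β0 →TF1  (J1 effort already set via bond 2)
β4 →I1  (J1 effort already set via bond 2)
β5 →R2  (J1: bond 2 brought effort, rest push out)
β1 →J2  (TF1: transformer flips bond 0)
β3 →R1  (J2 needs exactly one f-in)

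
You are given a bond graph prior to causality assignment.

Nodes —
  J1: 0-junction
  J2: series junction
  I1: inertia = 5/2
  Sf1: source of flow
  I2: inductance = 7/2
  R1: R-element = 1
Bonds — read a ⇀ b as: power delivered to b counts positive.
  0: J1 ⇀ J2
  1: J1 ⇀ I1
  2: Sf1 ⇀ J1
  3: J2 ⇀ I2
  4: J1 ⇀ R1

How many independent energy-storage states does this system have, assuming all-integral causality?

2  (I1, I2 all integral)

#2 stroke at Sf1  (source Sf1 imposes f)
#1 stroke at I1  (I1: I, integral causality)
#3 stroke at I2  (prefer integral on I2)
#0 stroke at J2  (common-f at J2 fixed by 3)
#4 stroke at J1  (closing 0-jn rule on J1)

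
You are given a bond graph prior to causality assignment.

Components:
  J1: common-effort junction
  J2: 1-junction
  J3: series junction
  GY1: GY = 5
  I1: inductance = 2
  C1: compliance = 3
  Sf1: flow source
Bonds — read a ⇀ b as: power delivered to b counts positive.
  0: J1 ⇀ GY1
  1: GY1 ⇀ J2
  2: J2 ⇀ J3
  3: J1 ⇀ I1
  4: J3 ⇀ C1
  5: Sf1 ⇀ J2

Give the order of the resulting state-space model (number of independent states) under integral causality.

2  (C1, I1 all integral)

β5 |Sf1  (Sf1 fixes flow; stroke at Sf1)
β1 |J2  (J2: bond 5 brought flow, rest push out)
β2 |J2  (common-f at J2 fixed by 5)
β4 |J3  (J3 flow already set via bond 2)
β0 |J1  (GY1: gyrator matches bond 1)
β3 |I1  (common-e at J1 fixed by 0)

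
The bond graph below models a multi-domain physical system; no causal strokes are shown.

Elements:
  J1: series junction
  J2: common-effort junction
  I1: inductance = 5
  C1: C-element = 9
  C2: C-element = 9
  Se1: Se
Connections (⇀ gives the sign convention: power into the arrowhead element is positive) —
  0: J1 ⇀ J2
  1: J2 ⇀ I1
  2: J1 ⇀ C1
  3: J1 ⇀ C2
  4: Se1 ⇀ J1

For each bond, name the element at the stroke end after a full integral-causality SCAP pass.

b4 stroke at J1  (Se1 fixes effort; stroke away)
b1 stroke at I1  (I1 outputs flow p/I1)
b0 stroke at J2  (closing 0-jn rule on J2)
b2 stroke at J1  (J1 flow already set via bond 0)
b3 stroke at J1  (J1 flow already set via bond 0)

#0 stroke at J2
#1 stroke at I1
#2 stroke at J1
#3 stroke at J1
#4 stroke at J1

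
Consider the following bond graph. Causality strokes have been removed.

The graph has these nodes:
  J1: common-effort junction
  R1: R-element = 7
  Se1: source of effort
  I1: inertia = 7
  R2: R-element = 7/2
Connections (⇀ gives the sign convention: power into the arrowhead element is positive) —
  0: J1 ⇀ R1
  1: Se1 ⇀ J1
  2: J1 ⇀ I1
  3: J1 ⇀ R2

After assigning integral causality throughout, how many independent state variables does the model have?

β1 stroke at J1  (source Se1 imposes e)
β0 stroke at R1  (0-jn J1 has e-setter on 1)
β2 stroke at I1  (J1: bond 1 brought effort, rest push out)
β3 stroke at R2  (0-jn J1 has e-setter on 1)

1  (I1 all integral)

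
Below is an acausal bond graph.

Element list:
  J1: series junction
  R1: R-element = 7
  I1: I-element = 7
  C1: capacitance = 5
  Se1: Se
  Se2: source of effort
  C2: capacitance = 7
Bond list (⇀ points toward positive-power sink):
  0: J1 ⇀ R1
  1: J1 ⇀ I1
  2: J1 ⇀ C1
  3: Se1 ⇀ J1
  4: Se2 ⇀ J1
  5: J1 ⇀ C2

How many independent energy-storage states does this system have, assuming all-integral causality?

3  (C1, C2, I1 all integral)

#3 stroke→J1  (Se1 fixes effort; stroke away)
#4 stroke→J1  (source Se2 imposes e)
#1 stroke→I1  (I1 integral (f out))
#0 stroke→J1  (1-jn J1 has f-setter on 1)
#2 stroke→J1  (1-jn J1 has f-setter on 1)
#5 stroke→J1  (common-f at J1 fixed by 1)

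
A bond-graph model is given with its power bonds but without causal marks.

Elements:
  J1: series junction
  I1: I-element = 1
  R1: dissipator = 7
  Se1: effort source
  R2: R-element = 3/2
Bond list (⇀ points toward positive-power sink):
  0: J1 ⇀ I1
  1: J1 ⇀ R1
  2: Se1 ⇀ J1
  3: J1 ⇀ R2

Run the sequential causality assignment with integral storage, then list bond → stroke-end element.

β0 stroke at I1
β1 stroke at J1
β2 stroke at J1
β3 stroke at J1

#2 stroke at J1  (Se1 fixes effort; stroke away)
#0 stroke at I1  (I1 integral (f out))
#1 stroke at J1  (J1 flow already set via bond 0)
#3 stroke at J1  (common-f at J1 fixed by 0)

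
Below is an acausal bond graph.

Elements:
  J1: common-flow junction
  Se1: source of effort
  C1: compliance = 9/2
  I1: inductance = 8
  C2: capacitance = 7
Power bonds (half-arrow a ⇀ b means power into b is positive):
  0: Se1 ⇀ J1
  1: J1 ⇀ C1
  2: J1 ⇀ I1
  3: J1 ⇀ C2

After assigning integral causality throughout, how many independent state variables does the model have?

β0 →J1  (Se1 (Se) sets effort on bond)
β1 →J1  (C1: C, integral causality)
β2 →I1  (I1 outputs flow p/I1)
β3 →J1  (1-jn J1 has f-setter on 2)

3  (C1, C2, I1 all integral)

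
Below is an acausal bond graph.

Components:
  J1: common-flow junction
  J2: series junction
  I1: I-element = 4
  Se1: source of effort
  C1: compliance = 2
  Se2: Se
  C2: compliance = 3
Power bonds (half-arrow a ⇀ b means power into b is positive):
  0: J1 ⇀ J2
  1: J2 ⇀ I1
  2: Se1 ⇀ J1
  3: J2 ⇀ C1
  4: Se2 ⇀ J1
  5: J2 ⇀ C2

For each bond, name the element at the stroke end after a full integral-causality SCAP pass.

β2 stroke at J1  (Se1 (Se) sets effort on bond)
β4 stroke at J1  (source Se2 imposes e)
β0 stroke at J2  (J1: last free bond brings flow in)
β1 stroke at I1  (I1 integral (f out))
β3 stroke at J2  (1-jn J2 has f-setter on 1)
β5 stroke at J2  (J2: bond 1 brought flow, rest push out)

bond 0 →J2
bond 1 →I1
bond 2 →J1
bond 3 →J2
bond 4 →J1
bond 5 →J2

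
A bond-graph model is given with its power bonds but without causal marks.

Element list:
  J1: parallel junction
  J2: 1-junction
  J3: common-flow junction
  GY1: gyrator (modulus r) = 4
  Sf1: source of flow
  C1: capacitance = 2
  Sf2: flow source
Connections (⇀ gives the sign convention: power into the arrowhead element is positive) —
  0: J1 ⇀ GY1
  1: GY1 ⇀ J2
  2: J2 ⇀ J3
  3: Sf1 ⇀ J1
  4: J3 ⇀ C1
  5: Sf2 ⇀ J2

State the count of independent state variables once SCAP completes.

1  (C1 all integral)

#3 stroke at Sf1  (source Sf1 imposes f)
#5 stroke at Sf2  (Sf2 (Sf) sets flow on bond)
#0 stroke at J1  (J1 needs exactly one e-in)
#1 stroke at J2  (J2 flow already set via bond 5)
#2 stroke at J2  (J2 flow already set via bond 5)
#4 stroke at J3  (J3: bond 2 brought flow, rest push out)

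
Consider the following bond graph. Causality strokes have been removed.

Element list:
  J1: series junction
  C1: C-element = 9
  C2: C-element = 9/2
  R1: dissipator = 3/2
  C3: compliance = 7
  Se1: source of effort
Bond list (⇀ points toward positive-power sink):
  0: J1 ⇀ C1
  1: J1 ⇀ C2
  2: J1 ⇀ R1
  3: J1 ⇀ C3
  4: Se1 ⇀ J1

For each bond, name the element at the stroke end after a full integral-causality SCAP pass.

b0 stroke→J1
b1 stroke→J1
b2 stroke→R1
b3 stroke→J1
b4 stroke→J1

#4 →J1  (Se1 (Se) sets effort on bond)
#0 →J1  (prefer integral on C1)
#1 →J1  (C2 integral (e out))
#3 →J1  (C3 integral (e out))
#2 →R1  (J1: last free bond brings flow in)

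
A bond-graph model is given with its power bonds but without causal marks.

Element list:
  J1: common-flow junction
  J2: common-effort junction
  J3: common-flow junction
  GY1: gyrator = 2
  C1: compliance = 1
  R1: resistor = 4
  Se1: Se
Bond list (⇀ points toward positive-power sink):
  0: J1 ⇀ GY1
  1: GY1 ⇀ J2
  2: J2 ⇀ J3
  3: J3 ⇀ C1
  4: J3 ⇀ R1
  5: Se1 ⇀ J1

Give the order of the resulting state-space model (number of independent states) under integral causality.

1  (C1 all integral)

bond 5 stroke at J1  (Se1 (Se) sets effort on bond)
bond 0 stroke at GY1  (only one flow-in slot at J1)
bond 1 stroke at GY1  (GY1: gyrator matches bond 0)
bond 2 stroke at J2  (closing 0-jn rule on J2)
bond 3 stroke at J3  (J3 flow already set via bond 2)
bond 4 stroke at J3  (J3 flow already set via bond 2)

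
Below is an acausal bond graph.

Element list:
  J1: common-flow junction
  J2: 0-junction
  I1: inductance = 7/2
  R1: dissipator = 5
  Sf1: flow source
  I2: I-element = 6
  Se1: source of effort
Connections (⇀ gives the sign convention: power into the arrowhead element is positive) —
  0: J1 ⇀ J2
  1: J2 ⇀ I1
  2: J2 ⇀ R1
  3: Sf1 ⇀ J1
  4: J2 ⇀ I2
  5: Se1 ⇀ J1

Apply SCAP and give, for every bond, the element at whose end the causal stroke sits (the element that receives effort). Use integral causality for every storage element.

#3 →Sf1  (Sf1 fixes flow; stroke at Sf1)
#5 →J1  (Se1 fixes effort; stroke away)
#0 →J1  (1-jn J1 has f-setter on 3)
#1 →I1  (prefer integral on I1)
#4 →I2  (I2 outputs flow p/I2)
#2 →J2  (J2: last free bond brings effort in)

β0 stroke at J1
β1 stroke at I1
β2 stroke at J2
β3 stroke at Sf1
β4 stroke at I2
β5 stroke at J1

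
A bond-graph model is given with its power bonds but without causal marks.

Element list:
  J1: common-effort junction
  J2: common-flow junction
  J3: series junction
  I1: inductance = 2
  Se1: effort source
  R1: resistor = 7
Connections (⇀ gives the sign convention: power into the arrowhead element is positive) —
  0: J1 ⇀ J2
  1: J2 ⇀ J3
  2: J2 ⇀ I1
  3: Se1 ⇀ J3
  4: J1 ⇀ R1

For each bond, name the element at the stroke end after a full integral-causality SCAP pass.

b3 stroke→J3  (Se1 (Se) sets effort on bond)
b1 stroke→J2  (J3 needs exactly one f-in)
b2 stroke→I1  (I1 outputs flow p/I1)
b0 stroke→J2  (J2 flow already set via bond 2)
b4 stroke→J1  (closing 0-jn rule on J1)

bond 0 |J2
bond 1 |J2
bond 2 |I1
bond 3 |J3
bond 4 |J1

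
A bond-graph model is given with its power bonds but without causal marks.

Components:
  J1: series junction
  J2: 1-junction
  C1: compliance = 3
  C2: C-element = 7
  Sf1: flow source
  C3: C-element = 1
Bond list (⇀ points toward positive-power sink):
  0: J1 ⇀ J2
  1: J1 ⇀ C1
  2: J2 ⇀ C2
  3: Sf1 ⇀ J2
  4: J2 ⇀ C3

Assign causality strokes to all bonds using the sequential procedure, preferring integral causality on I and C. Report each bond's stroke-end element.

β0 →J2
β1 →J1
β2 →J2
β3 →Sf1
β4 →J2

β3 stroke at Sf1  (Sf1 (Sf) sets flow on bond)
β0 stroke at J2  (common-f at J2 fixed by 3)
β2 stroke at J2  (J2: bond 3 brought flow, rest push out)
β4 stroke at J2  (J2: bond 3 brought flow, rest push out)
β1 stroke at J1  (1-jn J1 has f-setter on 0)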